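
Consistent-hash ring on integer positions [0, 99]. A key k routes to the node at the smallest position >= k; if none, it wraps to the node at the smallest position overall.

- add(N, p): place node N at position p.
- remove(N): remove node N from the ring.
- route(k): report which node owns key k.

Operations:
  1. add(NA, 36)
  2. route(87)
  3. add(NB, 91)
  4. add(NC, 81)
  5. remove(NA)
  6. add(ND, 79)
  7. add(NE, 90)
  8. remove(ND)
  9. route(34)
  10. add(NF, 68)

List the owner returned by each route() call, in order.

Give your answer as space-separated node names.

Op 1: add NA@36 -> ring=[36:NA]
Op 2: route key 87: none >= 87, wrap to smallest pos 36 -> NA
Op 3: add NB@91 -> ring=[36:NA,91:NB]
Op 4: add NC@81 -> ring=[36:NA,81:NC,91:NB]
Op 5: remove NA -> ring=[81:NC,91:NB]
Op 6: add ND@79 -> ring=[79:ND,81:NC,91:NB]
Op 7: add NE@90 -> ring=[79:ND,81:NC,90:NE,91:NB]
Op 8: remove ND -> ring=[81:NC,90:NE,91:NB]
Op 9: route key 34: smallest pos >= 34 is 81 -> NC
Op 10: add NF@68 -> ring=[68:NF,81:NC,90:NE,91:NB]

Answer: NA NC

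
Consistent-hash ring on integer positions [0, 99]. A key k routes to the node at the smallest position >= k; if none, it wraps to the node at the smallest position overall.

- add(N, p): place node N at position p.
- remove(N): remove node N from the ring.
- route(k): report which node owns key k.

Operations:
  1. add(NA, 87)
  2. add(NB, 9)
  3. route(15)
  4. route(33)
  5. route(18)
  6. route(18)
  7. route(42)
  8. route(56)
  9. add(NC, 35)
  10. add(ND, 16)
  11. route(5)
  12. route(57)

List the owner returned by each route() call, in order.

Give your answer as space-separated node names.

Op 1: add NA@87 -> ring=[87:NA]
Op 2: add NB@9 -> ring=[9:NB,87:NA]
Op 3: route key 15: smallest pos >= 15 is 87 -> NA
Op 4: route key 33: smallest pos >= 33 is 87 -> NA
Op 5: route key 18: smallest pos >= 18 is 87 -> NA
Op 6: route key 18: smallest pos >= 18 is 87 -> NA
Op 7: route key 42: smallest pos >= 42 is 87 -> NA
Op 8: route key 56: smallest pos >= 56 is 87 -> NA
Op 9: add NC@35 -> ring=[9:NB,35:NC,87:NA]
Op 10: add ND@16 -> ring=[9:NB,16:ND,35:NC,87:NA]
Op 11: route key 5: smallest pos >= 5 is 9 -> NB
Op 12: route key 57: smallest pos >= 57 is 87 -> NA

Answer: NA NA NA NA NA NA NB NA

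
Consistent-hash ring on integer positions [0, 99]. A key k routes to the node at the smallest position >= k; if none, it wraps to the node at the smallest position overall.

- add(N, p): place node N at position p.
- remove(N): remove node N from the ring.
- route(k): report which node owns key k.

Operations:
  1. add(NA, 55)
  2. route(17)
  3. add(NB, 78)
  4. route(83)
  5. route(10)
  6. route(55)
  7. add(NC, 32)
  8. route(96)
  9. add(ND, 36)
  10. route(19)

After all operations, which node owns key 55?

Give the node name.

Answer: NA

Derivation:
Op 1: add NA@55 -> ring=[55:NA]
Op 2: route key 17: smallest pos >= 17 is 55 -> NA
Op 3: add NB@78 -> ring=[55:NA,78:NB]
Op 4: route key 83: none >= 83, wrap to smallest pos 55 -> NA
Op 5: route key 10: smallest pos >= 10 is 55 -> NA
Op 6: route key 55: smallest pos >= 55 is 55 -> NA
Op 7: add NC@32 -> ring=[32:NC,55:NA,78:NB]
Op 8: route key 96: none >= 96, wrap to smallest pos 32 -> NC
Op 9: add ND@36 -> ring=[32:NC,36:ND,55:NA,78:NB]
Op 10: route key 19: smallest pos >= 19 is 32 -> NC
Final route key 55: smallest pos >= 55 is 55 -> NA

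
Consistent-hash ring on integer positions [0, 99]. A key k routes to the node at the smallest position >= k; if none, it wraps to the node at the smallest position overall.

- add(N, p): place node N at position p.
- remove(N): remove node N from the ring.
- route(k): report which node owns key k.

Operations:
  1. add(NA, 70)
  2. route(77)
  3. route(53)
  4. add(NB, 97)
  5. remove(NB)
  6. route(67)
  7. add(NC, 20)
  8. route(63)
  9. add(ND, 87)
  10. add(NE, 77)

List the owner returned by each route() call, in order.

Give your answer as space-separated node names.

Answer: NA NA NA NA

Derivation:
Op 1: add NA@70 -> ring=[70:NA]
Op 2: route key 77: none >= 77, wrap to smallest pos 70 -> NA
Op 3: route key 53: smallest pos >= 53 is 70 -> NA
Op 4: add NB@97 -> ring=[70:NA,97:NB]
Op 5: remove NB -> ring=[70:NA]
Op 6: route key 67: smallest pos >= 67 is 70 -> NA
Op 7: add NC@20 -> ring=[20:NC,70:NA]
Op 8: route key 63: smallest pos >= 63 is 70 -> NA
Op 9: add ND@87 -> ring=[20:NC,70:NA,87:ND]
Op 10: add NE@77 -> ring=[20:NC,70:NA,77:NE,87:ND]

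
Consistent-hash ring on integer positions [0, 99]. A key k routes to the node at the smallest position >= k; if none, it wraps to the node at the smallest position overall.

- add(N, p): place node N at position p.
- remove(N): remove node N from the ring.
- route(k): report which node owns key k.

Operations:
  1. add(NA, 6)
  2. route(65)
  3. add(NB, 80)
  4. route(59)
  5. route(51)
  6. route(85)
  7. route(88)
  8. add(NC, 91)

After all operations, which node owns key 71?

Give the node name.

Op 1: add NA@6 -> ring=[6:NA]
Op 2: route key 65: none >= 65, wrap to smallest pos 6 -> NA
Op 3: add NB@80 -> ring=[6:NA,80:NB]
Op 4: route key 59: smallest pos >= 59 is 80 -> NB
Op 5: route key 51: smallest pos >= 51 is 80 -> NB
Op 6: route key 85: none >= 85, wrap to smallest pos 6 -> NA
Op 7: route key 88: none >= 88, wrap to smallest pos 6 -> NA
Op 8: add NC@91 -> ring=[6:NA,80:NB,91:NC]
Final route key 71: smallest pos >= 71 is 80 -> NB

Answer: NB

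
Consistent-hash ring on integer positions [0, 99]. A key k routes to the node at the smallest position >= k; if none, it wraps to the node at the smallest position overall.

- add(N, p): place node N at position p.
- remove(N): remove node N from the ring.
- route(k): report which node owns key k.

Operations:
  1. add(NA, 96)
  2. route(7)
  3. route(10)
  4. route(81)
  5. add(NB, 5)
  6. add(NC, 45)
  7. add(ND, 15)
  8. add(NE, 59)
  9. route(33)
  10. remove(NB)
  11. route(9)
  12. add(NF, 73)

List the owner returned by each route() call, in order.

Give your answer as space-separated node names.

Op 1: add NA@96 -> ring=[96:NA]
Op 2: route key 7: smallest pos >= 7 is 96 -> NA
Op 3: route key 10: smallest pos >= 10 is 96 -> NA
Op 4: route key 81: smallest pos >= 81 is 96 -> NA
Op 5: add NB@5 -> ring=[5:NB,96:NA]
Op 6: add NC@45 -> ring=[5:NB,45:NC,96:NA]
Op 7: add ND@15 -> ring=[5:NB,15:ND,45:NC,96:NA]
Op 8: add NE@59 -> ring=[5:NB,15:ND,45:NC,59:NE,96:NA]
Op 9: route key 33: smallest pos >= 33 is 45 -> NC
Op 10: remove NB -> ring=[15:ND,45:NC,59:NE,96:NA]
Op 11: route key 9: smallest pos >= 9 is 15 -> ND
Op 12: add NF@73 -> ring=[15:ND,45:NC,59:NE,73:NF,96:NA]

Answer: NA NA NA NC ND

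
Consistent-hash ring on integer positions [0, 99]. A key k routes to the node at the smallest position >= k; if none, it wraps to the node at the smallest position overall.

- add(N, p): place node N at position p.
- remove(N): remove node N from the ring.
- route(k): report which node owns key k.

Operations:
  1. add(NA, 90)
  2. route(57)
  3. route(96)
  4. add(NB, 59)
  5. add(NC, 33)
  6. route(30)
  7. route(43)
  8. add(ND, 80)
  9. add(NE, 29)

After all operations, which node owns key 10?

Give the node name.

Answer: NE

Derivation:
Op 1: add NA@90 -> ring=[90:NA]
Op 2: route key 57: smallest pos >= 57 is 90 -> NA
Op 3: route key 96: none >= 96, wrap to smallest pos 90 -> NA
Op 4: add NB@59 -> ring=[59:NB,90:NA]
Op 5: add NC@33 -> ring=[33:NC,59:NB,90:NA]
Op 6: route key 30: smallest pos >= 30 is 33 -> NC
Op 7: route key 43: smallest pos >= 43 is 59 -> NB
Op 8: add ND@80 -> ring=[33:NC,59:NB,80:ND,90:NA]
Op 9: add NE@29 -> ring=[29:NE,33:NC,59:NB,80:ND,90:NA]
Final route key 10: smallest pos >= 10 is 29 -> NE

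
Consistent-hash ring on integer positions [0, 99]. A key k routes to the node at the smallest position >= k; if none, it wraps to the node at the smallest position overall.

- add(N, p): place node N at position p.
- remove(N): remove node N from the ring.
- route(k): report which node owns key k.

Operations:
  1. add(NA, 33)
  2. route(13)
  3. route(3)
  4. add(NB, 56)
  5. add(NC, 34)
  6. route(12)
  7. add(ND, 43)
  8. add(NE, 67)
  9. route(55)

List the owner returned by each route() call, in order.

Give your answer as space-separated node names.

Answer: NA NA NA NB

Derivation:
Op 1: add NA@33 -> ring=[33:NA]
Op 2: route key 13: smallest pos >= 13 is 33 -> NA
Op 3: route key 3: smallest pos >= 3 is 33 -> NA
Op 4: add NB@56 -> ring=[33:NA,56:NB]
Op 5: add NC@34 -> ring=[33:NA,34:NC,56:NB]
Op 6: route key 12: smallest pos >= 12 is 33 -> NA
Op 7: add ND@43 -> ring=[33:NA,34:NC,43:ND,56:NB]
Op 8: add NE@67 -> ring=[33:NA,34:NC,43:ND,56:NB,67:NE]
Op 9: route key 55: smallest pos >= 55 is 56 -> NB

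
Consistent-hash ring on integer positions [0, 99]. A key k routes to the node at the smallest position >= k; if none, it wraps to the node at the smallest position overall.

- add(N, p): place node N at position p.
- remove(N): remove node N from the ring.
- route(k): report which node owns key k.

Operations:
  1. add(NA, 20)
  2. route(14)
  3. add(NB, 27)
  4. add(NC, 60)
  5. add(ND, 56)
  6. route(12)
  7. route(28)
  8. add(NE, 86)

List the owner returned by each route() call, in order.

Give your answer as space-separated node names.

Op 1: add NA@20 -> ring=[20:NA]
Op 2: route key 14: smallest pos >= 14 is 20 -> NA
Op 3: add NB@27 -> ring=[20:NA,27:NB]
Op 4: add NC@60 -> ring=[20:NA,27:NB,60:NC]
Op 5: add ND@56 -> ring=[20:NA,27:NB,56:ND,60:NC]
Op 6: route key 12: smallest pos >= 12 is 20 -> NA
Op 7: route key 28: smallest pos >= 28 is 56 -> ND
Op 8: add NE@86 -> ring=[20:NA,27:NB,56:ND,60:NC,86:NE]

Answer: NA NA ND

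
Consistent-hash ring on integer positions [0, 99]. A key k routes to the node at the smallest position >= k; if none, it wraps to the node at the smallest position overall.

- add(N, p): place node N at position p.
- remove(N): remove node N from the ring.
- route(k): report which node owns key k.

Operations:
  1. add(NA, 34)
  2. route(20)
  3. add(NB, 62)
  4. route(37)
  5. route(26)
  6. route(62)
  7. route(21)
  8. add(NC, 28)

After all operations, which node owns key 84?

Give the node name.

Answer: NC

Derivation:
Op 1: add NA@34 -> ring=[34:NA]
Op 2: route key 20: smallest pos >= 20 is 34 -> NA
Op 3: add NB@62 -> ring=[34:NA,62:NB]
Op 4: route key 37: smallest pos >= 37 is 62 -> NB
Op 5: route key 26: smallest pos >= 26 is 34 -> NA
Op 6: route key 62: smallest pos >= 62 is 62 -> NB
Op 7: route key 21: smallest pos >= 21 is 34 -> NA
Op 8: add NC@28 -> ring=[28:NC,34:NA,62:NB]
Final route key 84: none >= 84, wrap to smallest pos 28 -> NC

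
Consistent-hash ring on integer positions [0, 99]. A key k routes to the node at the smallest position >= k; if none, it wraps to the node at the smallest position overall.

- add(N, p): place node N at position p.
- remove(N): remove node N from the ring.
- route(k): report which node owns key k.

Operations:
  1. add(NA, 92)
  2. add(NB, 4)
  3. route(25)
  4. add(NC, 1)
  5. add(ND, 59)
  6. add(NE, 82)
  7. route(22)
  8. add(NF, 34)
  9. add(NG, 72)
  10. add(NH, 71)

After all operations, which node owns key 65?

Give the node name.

Answer: NH

Derivation:
Op 1: add NA@92 -> ring=[92:NA]
Op 2: add NB@4 -> ring=[4:NB,92:NA]
Op 3: route key 25: smallest pos >= 25 is 92 -> NA
Op 4: add NC@1 -> ring=[1:NC,4:NB,92:NA]
Op 5: add ND@59 -> ring=[1:NC,4:NB,59:ND,92:NA]
Op 6: add NE@82 -> ring=[1:NC,4:NB,59:ND,82:NE,92:NA]
Op 7: route key 22: smallest pos >= 22 is 59 -> ND
Op 8: add NF@34 -> ring=[1:NC,4:NB,34:NF,59:ND,82:NE,92:NA]
Op 9: add NG@72 -> ring=[1:NC,4:NB,34:NF,59:ND,72:NG,82:NE,92:NA]
Op 10: add NH@71 -> ring=[1:NC,4:NB,34:NF,59:ND,71:NH,72:NG,82:NE,92:NA]
Final route key 65: smallest pos >= 65 is 71 -> NH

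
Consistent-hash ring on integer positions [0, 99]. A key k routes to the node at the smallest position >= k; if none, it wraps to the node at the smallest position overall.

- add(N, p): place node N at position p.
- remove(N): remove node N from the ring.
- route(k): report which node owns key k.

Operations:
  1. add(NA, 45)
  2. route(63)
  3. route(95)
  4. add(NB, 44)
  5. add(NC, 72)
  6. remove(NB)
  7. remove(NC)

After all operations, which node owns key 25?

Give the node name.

Op 1: add NA@45 -> ring=[45:NA]
Op 2: route key 63: none >= 63, wrap to smallest pos 45 -> NA
Op 3: route key 95: none >= 95, wrap to smallest pos 45 -> NA
Op 4: add NB@44 -> ring=[44:NB,45:NA]
Op 5: add NC@72 -> ring=[44:NB,45:NA,72:NC]
Op 6: remove NB -> ring=[45:NA,72:NC]
Op 7: remove NC -> ring=[45:NA]
Final route key 25: smallest pos >= 25 is 45 -> NA

Answer: NA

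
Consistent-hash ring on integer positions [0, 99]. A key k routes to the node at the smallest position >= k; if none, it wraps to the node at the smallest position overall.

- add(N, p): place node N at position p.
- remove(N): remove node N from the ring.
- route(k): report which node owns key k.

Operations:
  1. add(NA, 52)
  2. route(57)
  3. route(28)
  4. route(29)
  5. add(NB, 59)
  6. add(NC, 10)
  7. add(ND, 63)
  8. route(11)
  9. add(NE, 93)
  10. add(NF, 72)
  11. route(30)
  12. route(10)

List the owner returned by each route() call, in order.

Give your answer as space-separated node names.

Op 1: add NA@52 -> ring=[52:NA]
Op 2: route key 57: none >= 57, wrap to smallest pos 52 -> NA
Op 3: route key 28: smallest pos >= 28 is 52 -> NA
Op 4: route key 29: smallest pos >= 29 is 52 -> NA
Op 5: add NB@59 -> ring=[52:NA,59:NB]
Op 6: add NC@10 -> ring=[10:NC,52:NA,59:NB]
Op 7: add ND@63 -> ring=[10:NC,52:NA,59:NB,63:ND]
Op 8: route key 11: smallest pos >= 11 is 52 -> NA
Op 9: add NE@93 -> ring=[10:NC,52:NA,59:NB,63:ND,93:NE]
Op 10: add NF@72 -> ring=[10:NC,52:NA,59:NB,63:ND,72:NF,93:NE]
Op 11: route key 30: smallest pos >= 30 is 52 -> NA
Op 12: route key 10: smallest pos >= 10 is 10 -> NC

Answer: NA NA NA NA NA NC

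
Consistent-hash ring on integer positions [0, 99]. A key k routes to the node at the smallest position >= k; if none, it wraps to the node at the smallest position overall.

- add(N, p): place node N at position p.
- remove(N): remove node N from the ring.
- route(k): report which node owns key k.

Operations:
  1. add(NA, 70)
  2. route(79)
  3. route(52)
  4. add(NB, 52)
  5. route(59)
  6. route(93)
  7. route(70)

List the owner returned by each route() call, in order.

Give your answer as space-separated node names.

Answer: NA NA NA NB NA

Derivation:
Op 1: add NA@70 -> ring=[70:NA]
Op 2: route key 79: none >= 79, wrap to smallest pos 70 -> NA
Op 3: route key 52: smallest pos >= 52 is 70 -> NA
Op 4: add NB@52 -> ring=[52:NB,70:NA]
Op 5: route key 59: smallest pos >= 59 is 70 -> NA
Op 6: route key 93: none >= 93, wrap to smallest pos 52 -> NB
Op 7: route key 70: smallest pos >= 70 is 70 -> NA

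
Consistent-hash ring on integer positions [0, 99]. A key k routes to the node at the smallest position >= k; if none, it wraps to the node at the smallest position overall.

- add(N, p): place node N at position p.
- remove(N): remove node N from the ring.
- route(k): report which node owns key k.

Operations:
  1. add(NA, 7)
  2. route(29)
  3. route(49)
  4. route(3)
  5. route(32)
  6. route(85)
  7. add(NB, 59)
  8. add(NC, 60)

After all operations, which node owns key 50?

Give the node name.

Answer: NB

Derivation:
Op 1: add NA@7 -> ring=[7:NA]
Op 2: route key 29: none >= 29, wrap to smallest pos 7 -> NA
Op 3: route key 49: none >= 49, wrap to smallest pos 7 -> NA
Op 4: route key 3: smallest pos >= 3 is 7 -> NA
Op 5: route key 32: none >= 32, wrap to smallest pos 7 -> NA
Op 6: route key 85: none >= 85, wrap to smallest pos 7 -> NA
Op 7: add NB@59 -> ring=[7:NA,59:NB]
Op 8: add NC@60 -> ring=[7:NA,59:NB,60:NC]
Final route key 50: smallest pos >= 50 is 59 -> NB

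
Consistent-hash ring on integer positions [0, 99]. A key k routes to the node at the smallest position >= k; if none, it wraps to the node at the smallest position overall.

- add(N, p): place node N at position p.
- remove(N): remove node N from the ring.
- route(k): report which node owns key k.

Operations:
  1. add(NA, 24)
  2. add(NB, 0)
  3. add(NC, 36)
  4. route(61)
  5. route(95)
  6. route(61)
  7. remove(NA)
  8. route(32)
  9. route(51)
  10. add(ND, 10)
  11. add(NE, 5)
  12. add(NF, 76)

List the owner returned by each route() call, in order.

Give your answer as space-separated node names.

Op 1: add NA@24 -> ring=[24:NA]
Op 2: add NB@0 -> ring=[0:NB,24:NA]
Op 3: add NC@36 -> ring=[0:NB,24:NA,36:NC]
Op 4: route key 61: none >= 61, wrap to smallest pos 0 -> NB
Op 5: route key 95: none >= 95, wrap to smallest pos 0 -> NB
Op 6: route key 61: none >= 61, wrap to smallest pos 0 -> NB
Op 7: remove NA -> ring=[0:NB,36:NC]
Op 8: route key 32: smallest pos >= 32 is 36 -> NC
Op 9: route key 51: none >= 51, wrap to smallest pos 0 -> NB
Op 10: add ND@10 -> ring=[0:NB,10:ND,36:NC]
Op 11: add NE@5 -> ring=[0:NB,5:NE,10:ND,36:NC]
Op 12: add NF@76 -> ring=[0:NB,5:NE,10:ND,36:NC,76:NF]

Answer: NB NB NB NC NB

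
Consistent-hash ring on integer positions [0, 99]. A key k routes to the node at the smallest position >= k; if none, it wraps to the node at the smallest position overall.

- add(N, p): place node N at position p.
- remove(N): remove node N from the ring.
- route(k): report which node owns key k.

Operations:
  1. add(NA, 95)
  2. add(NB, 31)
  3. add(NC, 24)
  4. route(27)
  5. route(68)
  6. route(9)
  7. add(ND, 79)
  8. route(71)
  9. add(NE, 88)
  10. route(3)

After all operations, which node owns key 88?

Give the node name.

Op 1: add NA@95 -> ring=[95:NA]
Op 2: add NB@31 -> ring=[31:NB,95:NA]
Op 3: add NC@24 -> ring=[24:NC,31:NB,95:NA]
Op 4: route key 27: smallest pos >= 27 is 31 -> NB
Op 5: route key 68: smallest pos >= 68 is 95 -> NA
Op 6: route key 9: smallest pos >= 9 is 24 -> NC
Op 7: add ND@79 -> ring=[24:NC,31:NB,79:ND,95:NA]
Op 8: route key 71: smallest pos >= 71 is 79 -> ND
Op 9: add NE@88 -> ring=[24:NC,31:NB,79:ND,88:NE,95:NA]
Op 10: route key 3: smallest pos >= 3 is 24 -> NC
Final route key 88: smallest pos >= 88 is 88 -> NE

Answer: NE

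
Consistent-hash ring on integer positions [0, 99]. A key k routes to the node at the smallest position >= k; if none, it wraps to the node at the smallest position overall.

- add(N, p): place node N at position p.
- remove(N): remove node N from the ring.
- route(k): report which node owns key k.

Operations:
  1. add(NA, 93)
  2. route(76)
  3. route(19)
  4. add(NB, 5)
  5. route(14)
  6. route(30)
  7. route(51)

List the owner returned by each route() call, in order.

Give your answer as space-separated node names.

Answer: NA NA NA NA NA

Derivation:
Op 1: add NA@93 -> ring=[93:NA]
Op 2: route key 76: smallest pos >= 76 is 93 -> NA
Op 3: route key 19: smallest pos >= 19 is 93 -> NA
Op 4: add NB@5 -> ring=[5:NB,93:NA]
Op 5: route key 14: smallest pos >= 14 is 93 -> NA
Op 6: route key 30: smallest pos >= 30 is 93 -> NA
Op 7: route key 51: smallest pos >= 51 is 93 -> NA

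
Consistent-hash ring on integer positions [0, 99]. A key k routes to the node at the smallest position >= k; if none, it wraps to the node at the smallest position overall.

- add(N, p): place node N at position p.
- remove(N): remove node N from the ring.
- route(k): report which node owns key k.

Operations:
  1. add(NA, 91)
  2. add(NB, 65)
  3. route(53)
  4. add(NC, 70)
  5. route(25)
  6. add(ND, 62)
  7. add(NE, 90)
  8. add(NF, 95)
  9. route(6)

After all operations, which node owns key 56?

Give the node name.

Answer: ND

Derivation:
Op 1: add NA@91 -> ring=[91:NA]
Op 2: add NB@65 -> ring=[65:NB,91:NA]
Op 3: route key 53: smallest pos >= 53 is 65 -> NB
Op 4: add NC@70 -> ring=[65:NB,70:NC,91:NA]
Op 5: route key 25: smallest pos >= 25 is 65 -> NB
Op 6: add ND@62 -> ring=[62:ND,65:NB,70:NC,91:NA]
Op 7: add NE@90 -> ring=[62:ND,65:NB,70:NC,90:NE,91:NA]
Op 8: add NF@95 -> ring=[62:ND,65:NB,70:NC,90:NE,91:NA,95:NF]
Op 9: route key 6: smallest pos >= 6 is 62 -> ND
Final route key 56: smallest pos >= 56 is 62 -> ND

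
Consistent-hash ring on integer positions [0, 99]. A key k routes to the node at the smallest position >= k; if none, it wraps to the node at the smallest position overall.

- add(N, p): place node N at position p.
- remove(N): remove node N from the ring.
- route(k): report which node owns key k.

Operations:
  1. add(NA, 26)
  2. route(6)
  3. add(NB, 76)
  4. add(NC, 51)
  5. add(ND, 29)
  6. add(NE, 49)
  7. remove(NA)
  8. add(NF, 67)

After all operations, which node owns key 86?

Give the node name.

Answer: ND

Derivation:
Op 1: add NA@26 -> ring=[26:NA]
Op 2: route key 6: smallest pos >= 6 is 26 -> NA
Op 3: add NB@76 -> ring=[26:NA,76:NB]
Op 4: add NC@51 -> ring=[26:NA,51:NC,76:NB]
Op 5: add ND@29 -> ring=[26:NA,29:ND,51:NC,76:NB]
Op 6: add NE@49 -> ring=[26:NA,29:ND,49:NE,51:NC,76:NB]
Op 7: remove NA -> ring=[29:ND,49:NE,51:NC,76:NB]
Op 8: add NF@67 -> ring=[29:ND,49:NE,51:NC,67:NF,76:NB]
Final route key 86: none >= 86, wrap to smallest pos 29 -> ND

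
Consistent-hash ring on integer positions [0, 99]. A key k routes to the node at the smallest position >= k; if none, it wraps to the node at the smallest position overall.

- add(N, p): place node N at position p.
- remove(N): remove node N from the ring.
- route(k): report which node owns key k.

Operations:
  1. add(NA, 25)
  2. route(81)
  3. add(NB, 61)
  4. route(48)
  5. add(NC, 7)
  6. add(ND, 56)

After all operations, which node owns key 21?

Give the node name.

Op 1: add NA@25 -> ring=[25:NA]
Op 2: route key 81: none >= 81, wrap to smallest pos 25 -> NA
Op 3: add NB@61 -> ring=[25:NA,61:NB]
Op 4: route key 48: smallest pos >= 48 is 61 -> NB
Op 5: add NC@7 -> ring=[7:NC,25:NA,61:NB]
Op 6: add ND@56 -> ring=[7:NC,25:NA,56:ND,61:NB]
Final route key 21: smallest pos >= 21 is 25 -> NA

Answer: NA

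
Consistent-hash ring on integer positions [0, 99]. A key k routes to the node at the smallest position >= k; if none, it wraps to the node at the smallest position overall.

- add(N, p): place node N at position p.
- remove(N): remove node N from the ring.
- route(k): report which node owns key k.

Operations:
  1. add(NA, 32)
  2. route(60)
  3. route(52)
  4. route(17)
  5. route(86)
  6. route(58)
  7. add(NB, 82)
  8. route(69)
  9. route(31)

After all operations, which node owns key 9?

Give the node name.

Op 1: add NA@32 -> ring=[32:NA]
Op 2: route key 60: none >= 60, wrap to smallest pos 32 -> NA
Op 3: route key 52: none >= 52, wrap to smallest pos 32 -> NA
Op 4: route key 17: smallest pos >= 17 is 32 -> NA
Op 5: route key 86: none >= 86, wrap to smallest pos 32 -> NA
Op 6: route key 58: none >= 58, wrap to smallest pos 32 -> NA
Op 7: add NB@82 -> ring=[32:NA,82:NB]
Op 8: route key 69: smallest pos >= 69 is 82 -> NB
Op 9: route key 31: smallest pos >= 31 is 32 -> NA
Final route key 9: smallest pos >= 9 is 32 -> NA

Answer: NA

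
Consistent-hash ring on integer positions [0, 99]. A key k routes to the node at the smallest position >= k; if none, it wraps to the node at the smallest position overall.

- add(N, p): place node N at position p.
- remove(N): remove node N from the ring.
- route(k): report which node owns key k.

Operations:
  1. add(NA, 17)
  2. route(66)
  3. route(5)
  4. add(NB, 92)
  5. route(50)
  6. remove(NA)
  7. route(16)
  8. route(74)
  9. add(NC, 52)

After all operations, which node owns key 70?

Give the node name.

Answer: NB

Derivation:
Op 1: add NA@17 -> ring=[17:NA]
Op 2: route key 66: none >= 66, wrap to smallest pos 17 -> NA
Op 3: route key 5: smallest pos >= 5 is 17 -> NA
Op 4: add NB@92 -> ring=[17:NA,92:NB]
Op 5: route key 50: smallest pos >= 50 is 92 -> NB
Op 6: remove NA -> ring=[92:NB]
Op 7: route key 16: smallest pos >= 16 is 92 -> NB
Op 8: route key 74: smallest pos >= 74 is 92 -> NB
Op 9: add NC@52 -> ring=[52:NC,92:NB]
Final route key 70: smallest pos >= 70 is 92 -> NB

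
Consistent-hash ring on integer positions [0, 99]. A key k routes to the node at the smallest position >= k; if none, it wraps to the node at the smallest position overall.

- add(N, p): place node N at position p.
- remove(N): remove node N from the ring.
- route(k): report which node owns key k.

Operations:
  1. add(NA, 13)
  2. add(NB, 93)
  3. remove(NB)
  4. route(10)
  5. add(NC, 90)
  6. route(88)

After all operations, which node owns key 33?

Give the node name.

Op 1: add NA@13 -> ring=[13:NA]
Op 2: add NB@93 -> ring=[13:NA,93:NB]
Op 3: remove NB -> ring=[13:NA]
Op 4: route key 10: smallest pos >= 10 is 13 -> NA
Op 5: add NC@90 -> ring=[13:NA,90:NC]
Op 6: route key 88: smallest pos >= 88 is 90 -> NC
Final route key 33: smallest pos >= 33 is 90 -> NC

Answer: NC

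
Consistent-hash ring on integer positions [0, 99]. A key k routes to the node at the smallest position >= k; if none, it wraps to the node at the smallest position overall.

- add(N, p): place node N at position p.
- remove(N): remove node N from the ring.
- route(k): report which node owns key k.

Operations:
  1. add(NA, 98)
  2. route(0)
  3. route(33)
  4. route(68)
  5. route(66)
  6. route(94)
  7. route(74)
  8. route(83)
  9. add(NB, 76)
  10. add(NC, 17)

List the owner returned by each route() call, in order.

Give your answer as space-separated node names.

Op 1: add NA@98 -> ring=[98:NA]
Op 2: route key 0: smallest pos >= 0 is 98 -> NA
Op 3: route key 33: smallest pos >= 33 is 98 -> NA
Op 4: route key 68: smallest pos >= 68 is 98 -> NA
Op 5: route key 66: smallest pos >= 66 is 98 -> NA
Op 6: route key 94: smallest pos >= 94 is 98 -> NA
Op 7: route key 74: smallest pos >= 74 is 98 -> NA
Op 8: route key 83: smallest pos >= 83 is 98 -> NA
Op 9: add NB@76 -> ring=[76:NB,98:NA]
Op 10: add NC@17 -> ring=[17:NC,76:NB,98:NA]

Answer: NA NA NA NA NA NA NA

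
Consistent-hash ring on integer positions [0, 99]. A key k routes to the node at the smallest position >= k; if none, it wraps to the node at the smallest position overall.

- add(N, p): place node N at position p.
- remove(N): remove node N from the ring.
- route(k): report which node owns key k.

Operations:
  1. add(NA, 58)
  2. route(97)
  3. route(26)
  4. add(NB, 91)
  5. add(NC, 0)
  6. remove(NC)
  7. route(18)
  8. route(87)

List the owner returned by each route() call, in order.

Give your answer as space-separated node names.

Answer: NA NA NA NB

Derivation:
Op 1: add NA@58 -> ring=[58:NA]
Op 2: route key 97: none >= 97, wrap to smallest pos 58 -> NA
Op 3: route key 26: smallest pos >= 26 is 58 -> NA
Op 4: add NB@91 -> ring=[58:NA,91:NB]
Op 5: add NC@0 -> ring=[0:NC,58:NA,91:NB]
Op 6: remove NC -> ring=[58:NA,91:NB]
Op 7: route key 18: smallest pos >= 18 is 58 -> NA
Op 8: route key 87: smallest pos >= 87 is 91 -> NB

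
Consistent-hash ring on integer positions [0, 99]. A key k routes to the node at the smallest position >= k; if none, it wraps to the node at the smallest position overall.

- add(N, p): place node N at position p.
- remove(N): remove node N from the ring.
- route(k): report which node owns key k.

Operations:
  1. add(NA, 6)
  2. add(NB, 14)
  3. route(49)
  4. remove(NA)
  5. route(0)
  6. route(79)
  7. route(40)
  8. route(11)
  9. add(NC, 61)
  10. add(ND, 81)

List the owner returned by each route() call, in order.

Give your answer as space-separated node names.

Answer: NA NB NB NB NB

Derivation:
Op 1: add NA@6 -> ring=[6:NA]
Op 2: add NB@14 -> ring=[6:NA,14:NB]
Op 3: route key 49: none >= 49, wrap to smallest pos 6 -> NA
Op 4: remove NA -> ring=[14:NB]
Op 5: route key 0: smallest pos >= 0 is 14 -> NB
Op 6: route key 79: none >= 79, wrap to smallest pos 14 -> NB
Op 7: route key 40: none >= 40, wrap to smallest pos 14 -> NB
Op 8: route key 11: smallest pos >= 11 is 14 -> NB
Op 9: add NC@61 -> ring=[14:NB,61:NC]
Op 10: add ND@81 -> ring=[14:NB,61:NC,81:ND]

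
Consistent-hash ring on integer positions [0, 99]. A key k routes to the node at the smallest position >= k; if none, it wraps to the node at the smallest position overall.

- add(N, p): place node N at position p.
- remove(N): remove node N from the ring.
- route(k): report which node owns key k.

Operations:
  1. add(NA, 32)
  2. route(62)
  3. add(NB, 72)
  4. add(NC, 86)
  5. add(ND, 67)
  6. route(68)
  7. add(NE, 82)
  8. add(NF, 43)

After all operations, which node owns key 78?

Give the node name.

Answer: NE

Derivation:
Op 1: add NA@32 -> ring=[32:NA]
Op 2: route key 62: none >= 62, wrap to smallest pos 32 -> NA
Op 3: add NB@72 -> ring=[32:NA,72:NB]
Op 4: add NC@86 -> ring=[32:NA,72:NB,86:NC]
Op 5: add ND@67 -> ring=[32:NA,67:ND,72:NB,86:NC]
Op 6: route key 68: smallest pos >= 68 is 72 -> NB
Op 7: add NE@82 -> ring=[32:NA,67:ND,72:NB,82:NE,86:NC]
Op 8: add NF@43 -> ring=[32:NA,43:NF,67:ND,72:NB,82:NE,86:NC]
Final route key 78: smallest pos >= 78 is 82 -> NE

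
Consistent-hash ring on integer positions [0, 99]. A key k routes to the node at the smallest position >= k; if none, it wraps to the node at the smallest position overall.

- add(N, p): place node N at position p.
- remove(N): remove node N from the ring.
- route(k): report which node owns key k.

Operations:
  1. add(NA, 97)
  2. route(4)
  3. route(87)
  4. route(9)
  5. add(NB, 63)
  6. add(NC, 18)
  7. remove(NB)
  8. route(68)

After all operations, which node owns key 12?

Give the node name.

Op 1: add NA@97 -> ring=[97:NA]
Op 2: route key 4: smallest pos >= 4 is 97 -> NA
Op 3: route key 87: smallest pos >= 87 is 97 -> NA
Op 4: route key 9: smallest pos >= 9 is 97 -> NA
Op 5: add NB@63 -> ring=[63:NB,97:NA]
Op 6: add NC@18 -> ring=[18:NC,63:NB,97:NA]
Op 7: remove NB -> ring=[18:NC,97:NA]
Op 8: route key 68: smallest pos >= 68 is 97 -> NA
Final route key 12: smallest pos >= 12 is 18 -> NC

Answer: NC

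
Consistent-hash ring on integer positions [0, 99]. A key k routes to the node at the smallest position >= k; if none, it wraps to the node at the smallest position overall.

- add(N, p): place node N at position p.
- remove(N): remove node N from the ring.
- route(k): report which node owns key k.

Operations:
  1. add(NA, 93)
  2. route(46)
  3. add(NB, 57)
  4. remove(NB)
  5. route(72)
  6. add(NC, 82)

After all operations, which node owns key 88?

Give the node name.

Op 1: add NA@93 -> ring=[93:NA]
Op 2: route key 46: smallest pos >= 46 is 93 -> NA
Op 3: add NB@57 -> ring=[57:NB,93:NA]
Op 4: remove NB -> ring=[93:NA]
Op 5: route key 72: smallest pos >= 72 is 93 -> NA
Op 6: add NC@82 -> ring=[82:NC,93:NA]
Final route key 88: smallest pos >= 88 is 93 -> NA

Answer: NA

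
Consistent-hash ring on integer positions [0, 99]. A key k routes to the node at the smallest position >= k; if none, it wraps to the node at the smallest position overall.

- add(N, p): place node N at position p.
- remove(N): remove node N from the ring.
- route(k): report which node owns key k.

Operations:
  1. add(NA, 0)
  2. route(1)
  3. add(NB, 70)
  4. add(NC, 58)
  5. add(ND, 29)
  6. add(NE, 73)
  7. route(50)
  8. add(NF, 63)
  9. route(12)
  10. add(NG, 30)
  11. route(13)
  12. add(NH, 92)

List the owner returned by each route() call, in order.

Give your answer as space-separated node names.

Op 1: add NA@0 -> ring=[0:NA]
Op 2: route key 1: none >= 1, wrap to smallest pos 0 -> NA
Op 3: add NB@70 -> ring=[0:NA,70:NB]
Op 4: add NC@58 -> ring=[0:NA,58:NC,70:NB]
Op 5: add ND@29 -> ring=[0:NA,29:ND,58:NC,70:NB]
Op 6: add NE@73 -> ring=[0:NA,29:ND,58:NC,70:NB,73:NE]
Op 7: route key 50: smallest pos >= 50 is 58 -> NC
Op 8: add NF@63 -> ring=[0:NA,29:ND,58:NC,63:NF,70:NB,73:NE]
Op 9: route key 12: smallest pos >= 12 is 29 -> ND
Op 10: add NG@30 -> ring=[0:NA,29:ND,30:NG,58:NC,63:NF,70:NB,73:NE]
Op 11: route key 13: smallest pos >= 13 is 29 -> ND
Op 12: add NH@92 -> ring=[0:NA,29:ND,30:NG,58:NC,63:NF,70:NB,73:NE,92:NH]

Answer: NA NC ND ND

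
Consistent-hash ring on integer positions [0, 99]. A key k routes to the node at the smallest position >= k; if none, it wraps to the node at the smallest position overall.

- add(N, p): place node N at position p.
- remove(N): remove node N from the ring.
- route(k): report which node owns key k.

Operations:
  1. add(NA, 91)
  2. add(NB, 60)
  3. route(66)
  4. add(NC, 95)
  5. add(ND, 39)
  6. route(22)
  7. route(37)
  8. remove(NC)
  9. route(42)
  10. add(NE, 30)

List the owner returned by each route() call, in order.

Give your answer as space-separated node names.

Answer: NA ND ND NB

Derivation:
Op 1: add NA@91 -> ring=[91:NA]
Op 2: add NB@60 -> ring=[60:NB,91:NA]
Op 3: route key 66: smallest pos >= 66 is 91 -> NA
Op 4: add NC@95 -> ring=[60:NB,91:NA,95:NC]
Op 5: add ND@39 -> ring=[39:ND,60:NB,91:NA,95:NC]
Op 6: route key 22: smallest pos >= 22 is 39 -> ND
Op 7: route key 37: smallest pos >= 37 is 39 -> ND
Op 8: remove NC -> ring=[39:ND,60:NB,91:NA]
Op 9: route key 42: smallest pos >= 42 is 60 -> NB
Op 10: add NE@30 -> ring=[30:NE,39:ND,60:NB,91:NA]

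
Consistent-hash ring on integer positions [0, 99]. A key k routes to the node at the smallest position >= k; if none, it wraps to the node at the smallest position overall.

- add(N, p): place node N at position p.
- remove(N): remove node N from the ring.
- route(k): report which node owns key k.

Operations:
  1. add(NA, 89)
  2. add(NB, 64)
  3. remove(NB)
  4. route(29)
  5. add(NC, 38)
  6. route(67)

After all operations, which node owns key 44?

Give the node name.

Answer: NA

Derivation:
Op 1: add NA@89 -> ring=[89:NA]
Op 2: add NB@64 -> ring=[64:NB,89:NA]
Op 3: remove NB -> ring=[89:NA]
Op 4: route key 29: smallest pos >= 29 is 89 -> NA
Op 5: add NC@38 -> ring=[38:NC,89:NA]
Op 6: route key 67: smallest pos >= 67 is 89 -> NA
Final route key 44: smallest pos >= 44 is 89 -> NA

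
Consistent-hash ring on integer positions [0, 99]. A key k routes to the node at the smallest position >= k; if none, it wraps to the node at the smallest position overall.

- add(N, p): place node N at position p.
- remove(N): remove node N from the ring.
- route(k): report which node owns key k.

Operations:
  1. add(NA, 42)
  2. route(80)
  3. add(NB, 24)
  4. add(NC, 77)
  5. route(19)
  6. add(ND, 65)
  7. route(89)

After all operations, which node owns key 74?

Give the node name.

Op 1: add NA@42 -> ring=[42:NA]
Op 2: route key 80: none >= 80, wrap to smallest pos 42 -> NA
Op 3: add NB@24 -> ring=[24:NB,42:NA]
Op 4: add NC@77 -> ring=[24:NB,42:NA,77:NC]
Op 5: route key 19: smallest pos >= 19 is 24 -> NB
Op 6: add ND@65 -> ring=[24:NB,42:NA,65:ND,77:NC]
Op 7: route key 89: none >= 89, wrap to smallest pos 24 -> NB
Final route key 74: smallest pos >= 74 is 77 -> NC

Answer: NC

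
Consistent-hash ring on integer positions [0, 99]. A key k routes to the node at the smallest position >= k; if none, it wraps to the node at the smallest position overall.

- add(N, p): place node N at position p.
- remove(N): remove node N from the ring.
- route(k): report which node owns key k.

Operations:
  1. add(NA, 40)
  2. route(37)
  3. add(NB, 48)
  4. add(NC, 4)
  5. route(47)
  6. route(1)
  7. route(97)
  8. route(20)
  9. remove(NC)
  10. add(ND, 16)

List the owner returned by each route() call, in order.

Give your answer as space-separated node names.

Op 1: add NA@40 -> ring=[40:NA]
Op 2: route key 37: smallest pos >= 37 is 40 -> NA
Op 3: add NB@48 -> ring=[40:NA,48:NB]
Op 4: add NC@4 -> ring=[4:NC,40:NA,48:NB]
Op 5: route key 47: smallest pos >= 47 is 48 -> NB
Op 6: route key 1: smallest pos >= 1 is 4 -> NC
Op 7: route key 97: none >= 97, wrap to smallest pos 4 -> NC
Op 8: route key 20: smallest pos >= 20 is 40 -> NA
Op 9: remove NC -> ring=[40:NA,48:NB]
Op 10: add ND@16 -> ring=[16:ND,40:NA,48:NB]

Answer: NA NB NC NC NA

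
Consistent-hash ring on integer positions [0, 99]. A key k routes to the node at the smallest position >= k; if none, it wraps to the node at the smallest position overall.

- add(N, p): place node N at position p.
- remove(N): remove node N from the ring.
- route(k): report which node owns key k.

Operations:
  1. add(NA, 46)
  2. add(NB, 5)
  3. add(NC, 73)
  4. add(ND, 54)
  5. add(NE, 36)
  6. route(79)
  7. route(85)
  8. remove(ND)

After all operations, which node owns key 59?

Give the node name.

Op 1: add NA@46 -> ring=[46:NA]
Op 2: add NB@5 -> ring=[5:NB,46:NA]
Op 3: add NC@73 -> ring=[5:NB,46:NA,73:NC]
Op 4: add ND@54 -> ring=[5:NB,46:NA,54:ND,73:NC]
Op 5: add NE@36 -> ring=[5:NB,36:NE,46:NA,54:ND,73:NC]
Op 6: route key 79: none >= 79, wrap to smallest pos 5 -> NB
Op 7: route key 85: none >= 85, wrap to smallest pos 5 -> NB
Op 8: remove ND -> ring=[5:NB,36:NE,46:NA,73:NC]
Final route key 59: smallest pos >= 59 is 73 -> NC

Answer: NC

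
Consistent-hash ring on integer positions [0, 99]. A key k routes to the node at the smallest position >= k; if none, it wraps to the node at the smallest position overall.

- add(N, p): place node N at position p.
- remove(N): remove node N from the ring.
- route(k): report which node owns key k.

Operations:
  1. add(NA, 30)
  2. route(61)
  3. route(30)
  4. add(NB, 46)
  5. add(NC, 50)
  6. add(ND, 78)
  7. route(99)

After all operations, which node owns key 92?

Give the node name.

Op 1: add NA@30 -> ring=[30:NA]
Op 2: route key 61: none >= 61, wrap to smallest pos 30 -> NA
Op 3: route key 30: smallest pos >= 30 is 30 -> NA
Op 4: add NB@46 -> ring=[30:NA,46:NB]
Op 5: add NC@50 -> ring=[30:NA,46:NB,50:NC]
Op 6: add ND@78 -> ring=[30:NA,46:NB,50:NC,78:ND]
Op 7: route key 99: none >= 99, wrap to smallest pos 30 -> NA
Final route key 92: none >= 92, wrap to smallest pos 30 -> NA

Answer: NA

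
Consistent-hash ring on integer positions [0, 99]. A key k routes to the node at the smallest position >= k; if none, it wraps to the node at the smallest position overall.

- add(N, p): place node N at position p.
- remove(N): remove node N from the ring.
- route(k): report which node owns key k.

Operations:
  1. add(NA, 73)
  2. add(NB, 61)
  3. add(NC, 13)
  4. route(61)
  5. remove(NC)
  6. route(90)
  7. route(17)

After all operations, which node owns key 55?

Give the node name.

Op 1: add NA@73 -> ring=[73:NA]
Op 2: add NB@61 -> ring=[61:NB,73:NA]
Op 3: add NC@13 -> ring=[13:NC,61:NB,73:NA]
Op 4: route key 61: smallest pos >= 61 is 61 -> NB
Op 5: remove NC -> ring=[61:NB,73:NA]
Op 6: route key 90: none >= 90, wrap to smallest pos 61 -> NB
Op 7: route key 17: smallest pos >= 17 is 61 -> NB
Final route key 55: smallest pos >= 55 is 61 -> NB

Answer: NB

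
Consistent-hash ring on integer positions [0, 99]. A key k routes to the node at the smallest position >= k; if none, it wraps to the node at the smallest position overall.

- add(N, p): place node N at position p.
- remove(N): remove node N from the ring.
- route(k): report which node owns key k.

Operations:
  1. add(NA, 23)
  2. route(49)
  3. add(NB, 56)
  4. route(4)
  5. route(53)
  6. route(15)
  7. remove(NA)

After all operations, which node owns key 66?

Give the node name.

Op 1: add NA@23 -> ring=[23:NA]
Op 2: route key 49: none >= 49, wrap to smallest pos 23 -> NA
Op 3: add NB@56 -> ring=[23:NA,56:NB]
Op 4: route key 4: smallest pos >= 4 is 23 -> NA
Op 5: route key 53: smallest pos >= 53 is 56 -> NB
Op 6: route key 15: smallest pos >= 15 is 23 -> NA
Op 7: remove NA -> ring=[56:NB]
Final route key 66: none >= 66, wrap to smallest pos 56 -> NB

Answer: NB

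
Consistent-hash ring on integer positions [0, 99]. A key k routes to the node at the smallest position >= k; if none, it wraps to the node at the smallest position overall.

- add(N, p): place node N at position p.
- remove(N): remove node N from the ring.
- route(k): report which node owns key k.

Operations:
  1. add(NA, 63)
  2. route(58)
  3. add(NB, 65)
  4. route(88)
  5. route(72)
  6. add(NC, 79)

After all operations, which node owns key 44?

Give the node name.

Answer: NA

Derivation:
Op 1: add NA@63 -> ring=[63:NA]
Op 2: route key 58: smallest pos >= 58 is 63 -> NA
Op 3: add NB@65 -> ring=[63:NA,65:NB]
Op 4: route key 88: none >= 88, wrap to smallest pos 63 -> NA
Op 5: route key 72: none >= 72, wrap to smallest pos 63 -> NA
Op 6: add NC@79 -> ring=[63:NA,65:NB,79:NC]
Final route key 44: smallest pos >= 44 is 63 -> NA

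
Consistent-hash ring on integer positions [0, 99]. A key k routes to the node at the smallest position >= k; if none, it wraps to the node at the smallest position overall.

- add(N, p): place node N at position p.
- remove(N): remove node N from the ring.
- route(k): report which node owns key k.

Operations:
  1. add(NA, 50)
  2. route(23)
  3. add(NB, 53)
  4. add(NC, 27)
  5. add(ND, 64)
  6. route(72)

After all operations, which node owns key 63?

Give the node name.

Answer: ND

Derivation:
Op 1: add NA@50 -> ring=[50:NA]
Op 2: route key 23: smallest pos >= 23 is 50 -> NA
Op 3: add NB@53 -> ring=[50:NA,53:NB]
Op 4: add NC@27 -> ring=[27:NC,50:NA,53:NB]
Op 5: add ND@64 -> ring=[27:NC,50:NA,53:NB,64:ND]
Op 6: route key 72: none >= 72, wrap to smallest pos 27 -> NC
Final route key 63: smallest pos >= 63 is 64 -> ND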